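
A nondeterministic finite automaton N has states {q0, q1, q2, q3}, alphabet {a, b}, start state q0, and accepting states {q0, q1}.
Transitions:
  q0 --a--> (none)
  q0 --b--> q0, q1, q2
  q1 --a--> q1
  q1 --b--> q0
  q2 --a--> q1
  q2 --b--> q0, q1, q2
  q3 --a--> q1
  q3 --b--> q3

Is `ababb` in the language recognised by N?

Start: {q0}
read a: {}
The reachable set is empty and stays empty for the remaining 4 symbols.
Reachable ∩ accepting = {} — empty.

rejected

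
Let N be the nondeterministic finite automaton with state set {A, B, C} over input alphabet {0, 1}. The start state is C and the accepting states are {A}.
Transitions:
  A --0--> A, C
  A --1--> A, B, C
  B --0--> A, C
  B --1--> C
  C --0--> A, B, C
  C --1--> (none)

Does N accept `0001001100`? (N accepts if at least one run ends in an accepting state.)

accepted

Start: {C}
read 0: {A, B, C}
read 0: {A, B, C}
read 0: {A, B, C}
read 1: {A, B, C}
read 0: {A, B, C}
read 0: {A, B, C}
read 1: {A, B, C}
read 1: {A, B, C}
read 0: {A, B, C}
read 0: {A, B, C}
Reachable ∩ accepting = {A} — nonempty.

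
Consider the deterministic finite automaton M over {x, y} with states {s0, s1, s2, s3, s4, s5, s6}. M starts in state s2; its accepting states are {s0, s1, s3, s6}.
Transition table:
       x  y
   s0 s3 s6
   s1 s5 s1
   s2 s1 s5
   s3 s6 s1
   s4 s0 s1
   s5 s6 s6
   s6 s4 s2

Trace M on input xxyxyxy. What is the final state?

s2 --x--> s1
s1 --x--> s5
s5 --y--> s6
s6 --x--> s4
s4 --y--> s1
s1 --x--> s5
s5 --y--> s6

s6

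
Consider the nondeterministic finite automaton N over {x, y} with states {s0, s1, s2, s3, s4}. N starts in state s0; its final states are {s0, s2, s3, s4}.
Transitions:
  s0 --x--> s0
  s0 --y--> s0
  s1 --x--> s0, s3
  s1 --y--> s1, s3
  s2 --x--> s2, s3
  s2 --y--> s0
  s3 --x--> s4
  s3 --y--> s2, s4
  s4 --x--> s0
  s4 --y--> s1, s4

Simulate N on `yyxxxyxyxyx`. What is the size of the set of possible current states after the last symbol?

Start: {s0}
read y: {s0}
read y: {s0}
read x: {s0}
read x: {s0}
read x: {s0}
read y: {s0}
read x: {s0}
read y: {s0}
read x: {s0}
read y: {s0}
read x: {s0}
Final reachable set {s0} has 1 state.

1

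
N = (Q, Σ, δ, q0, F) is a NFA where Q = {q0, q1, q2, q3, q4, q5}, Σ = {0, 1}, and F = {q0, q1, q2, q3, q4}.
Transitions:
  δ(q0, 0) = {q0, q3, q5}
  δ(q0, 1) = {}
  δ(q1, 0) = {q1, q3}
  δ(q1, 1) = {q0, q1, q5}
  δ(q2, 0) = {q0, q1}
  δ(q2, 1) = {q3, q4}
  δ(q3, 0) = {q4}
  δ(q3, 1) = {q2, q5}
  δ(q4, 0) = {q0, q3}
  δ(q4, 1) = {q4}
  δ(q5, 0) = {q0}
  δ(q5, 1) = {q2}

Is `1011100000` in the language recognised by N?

Start: {q0}
read 1: {}
The reachable set is empty and stays empty for the remaining 9 symbols.
Reachable ∩ accepting = {} — empty.

rejected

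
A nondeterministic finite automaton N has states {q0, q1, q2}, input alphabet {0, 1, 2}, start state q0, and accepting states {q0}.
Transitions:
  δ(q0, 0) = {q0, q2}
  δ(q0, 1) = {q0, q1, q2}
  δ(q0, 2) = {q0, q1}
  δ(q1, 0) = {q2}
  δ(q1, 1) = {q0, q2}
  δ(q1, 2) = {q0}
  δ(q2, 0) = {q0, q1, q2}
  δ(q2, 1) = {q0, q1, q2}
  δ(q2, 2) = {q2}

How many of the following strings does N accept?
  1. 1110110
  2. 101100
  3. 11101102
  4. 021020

4

1110110: accepted
101100: accepted
11101102: accepted
021020: accepted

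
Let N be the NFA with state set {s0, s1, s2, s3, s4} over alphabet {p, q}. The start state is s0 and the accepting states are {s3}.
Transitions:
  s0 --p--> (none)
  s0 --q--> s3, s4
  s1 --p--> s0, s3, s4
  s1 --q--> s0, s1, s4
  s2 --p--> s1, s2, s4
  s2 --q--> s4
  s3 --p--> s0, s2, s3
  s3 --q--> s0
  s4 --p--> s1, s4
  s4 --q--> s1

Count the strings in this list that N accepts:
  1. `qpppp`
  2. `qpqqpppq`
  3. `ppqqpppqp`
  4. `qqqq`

`qpppp`: accepted
`qpqqpppq`: accepted
`ppqqpppqp`: rejected
`qqqq`: accepted

3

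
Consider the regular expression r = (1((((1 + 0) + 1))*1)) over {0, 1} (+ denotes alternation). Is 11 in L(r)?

Split as 1·1: 1 matches 1 and ((((1+0)+1))*1) matches 1.

yes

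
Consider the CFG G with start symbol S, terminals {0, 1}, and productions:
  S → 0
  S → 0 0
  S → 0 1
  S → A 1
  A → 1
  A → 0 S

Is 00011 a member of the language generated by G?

yes

S ⇒ A1 ⇒ 0S1 ⇒ 0A11 ⇒ 00S11 ⇒ 00011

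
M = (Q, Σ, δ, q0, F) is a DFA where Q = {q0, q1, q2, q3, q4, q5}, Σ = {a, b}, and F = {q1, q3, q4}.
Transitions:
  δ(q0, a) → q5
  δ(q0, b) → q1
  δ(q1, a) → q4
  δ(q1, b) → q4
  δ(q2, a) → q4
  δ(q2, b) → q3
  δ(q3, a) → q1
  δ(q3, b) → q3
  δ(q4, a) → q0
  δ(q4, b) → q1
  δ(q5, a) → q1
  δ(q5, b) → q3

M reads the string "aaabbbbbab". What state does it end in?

q0 --a--> q5
q5 --a--> q1
q1 --a--> q4
q4 --b--> q1
q1 --b--> q4
q4 --b--> q1
q1 --b--> q4
q4 --b--> q1
q1 --a--> q4
q4 --b--> q1

q1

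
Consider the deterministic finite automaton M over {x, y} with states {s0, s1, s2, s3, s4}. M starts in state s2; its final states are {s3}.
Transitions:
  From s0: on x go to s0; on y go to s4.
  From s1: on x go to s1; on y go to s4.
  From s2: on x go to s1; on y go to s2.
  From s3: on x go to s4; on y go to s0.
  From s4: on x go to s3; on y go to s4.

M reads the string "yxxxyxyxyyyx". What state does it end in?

s2 --y--> s2
s2 --x--> s1
s1 --x--> s1
s1 --x--> s1
s1 --y--> s4
s4 --x--> s3
s3 --y--> s0
s0 --x--> s0
s0 --y--> s4
s4 --y--> s4
s4 --y--> s4
s4 --x--> s3

s3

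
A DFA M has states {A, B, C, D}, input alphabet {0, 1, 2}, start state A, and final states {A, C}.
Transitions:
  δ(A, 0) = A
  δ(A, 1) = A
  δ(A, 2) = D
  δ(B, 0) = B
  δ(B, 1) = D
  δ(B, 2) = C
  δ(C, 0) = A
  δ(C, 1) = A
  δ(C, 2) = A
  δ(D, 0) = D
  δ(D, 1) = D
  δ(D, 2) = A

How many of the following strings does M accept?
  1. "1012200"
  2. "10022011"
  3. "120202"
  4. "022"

"1012200": accepted
"10022011": accepted
"120202": rejected
"022": accepted

3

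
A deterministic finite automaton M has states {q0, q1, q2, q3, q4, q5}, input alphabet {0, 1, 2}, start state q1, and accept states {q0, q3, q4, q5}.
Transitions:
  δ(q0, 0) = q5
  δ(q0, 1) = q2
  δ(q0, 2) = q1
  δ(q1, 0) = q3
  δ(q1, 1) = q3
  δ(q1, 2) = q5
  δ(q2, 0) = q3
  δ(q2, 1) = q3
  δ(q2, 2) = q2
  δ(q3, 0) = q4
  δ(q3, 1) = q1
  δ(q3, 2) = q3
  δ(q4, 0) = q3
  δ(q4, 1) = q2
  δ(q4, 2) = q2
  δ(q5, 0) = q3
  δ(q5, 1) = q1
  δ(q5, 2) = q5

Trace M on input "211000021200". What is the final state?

q1 --2--> q5
q5 --1--> q1
q1 --1--> q3
q3 --0--> q4
q4 --0--> q3
q3 --0--> q4
q4 --0--> q3
q3 --2--> q3
q3 --1--> q1
q1 --2--> q5
q5 --0--> q3
q3 --0--> q4

q4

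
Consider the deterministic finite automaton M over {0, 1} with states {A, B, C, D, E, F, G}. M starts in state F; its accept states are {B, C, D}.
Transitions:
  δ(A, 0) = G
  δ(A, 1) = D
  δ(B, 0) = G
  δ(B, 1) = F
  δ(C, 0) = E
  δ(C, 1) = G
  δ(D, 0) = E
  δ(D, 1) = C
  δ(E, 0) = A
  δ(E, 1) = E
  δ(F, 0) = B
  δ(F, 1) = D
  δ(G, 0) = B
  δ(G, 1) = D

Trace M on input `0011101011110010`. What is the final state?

F --0--> B
B --0--> G
G --1--> D
D --1--> C
C --1--> G
G --0--> B
B --1--> F
F --0--> B
B --1--> F
F --1--> D
D --1--> C
C --1--> G
G --0--> B
B --0--> G
G --1--> D
D --0--> E

E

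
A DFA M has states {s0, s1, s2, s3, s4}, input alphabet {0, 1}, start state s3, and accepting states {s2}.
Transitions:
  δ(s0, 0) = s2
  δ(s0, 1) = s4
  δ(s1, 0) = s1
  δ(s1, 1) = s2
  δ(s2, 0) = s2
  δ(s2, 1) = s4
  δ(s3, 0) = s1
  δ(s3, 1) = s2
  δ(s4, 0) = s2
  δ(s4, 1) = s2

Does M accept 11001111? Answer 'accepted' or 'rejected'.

s3 --1--> s2
s2 --1--> s4
s4 --0--> s2
s2 --0--> s2
s2 --1--> s4
s4 --1--> s2
s2 --1--> s4
s4 --1--> s2
End in state s2, which is an accepting state.

accepted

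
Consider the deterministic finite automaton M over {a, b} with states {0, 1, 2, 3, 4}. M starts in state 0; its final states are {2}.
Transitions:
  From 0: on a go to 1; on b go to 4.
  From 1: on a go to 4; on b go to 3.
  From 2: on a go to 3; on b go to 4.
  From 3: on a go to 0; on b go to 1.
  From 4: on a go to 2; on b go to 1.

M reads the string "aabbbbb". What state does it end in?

1

0 --a--> 1
1 --a--> 4
4 --b--> 1
1 --b--> 3
3 --b--> 1
1 --b--> 3
3 --b--> 1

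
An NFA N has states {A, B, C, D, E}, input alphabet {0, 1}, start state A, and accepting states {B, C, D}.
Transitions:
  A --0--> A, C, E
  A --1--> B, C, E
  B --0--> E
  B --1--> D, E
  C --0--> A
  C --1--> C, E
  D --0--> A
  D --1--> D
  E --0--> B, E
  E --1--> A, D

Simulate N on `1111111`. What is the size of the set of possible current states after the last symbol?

5

Start: {A}
read 1: {B, C, E}
read 1: {A, C, D, E}
read 1: {A, B, C, D, E}
read 1: {A, B, C, D, E}
read 1: {A, B, C, D, E}
read 1: {A, B, C, D, E}
read 1: {A, B, C, D, E}
Final reachable set {A, B, C, D, E} has 5 states.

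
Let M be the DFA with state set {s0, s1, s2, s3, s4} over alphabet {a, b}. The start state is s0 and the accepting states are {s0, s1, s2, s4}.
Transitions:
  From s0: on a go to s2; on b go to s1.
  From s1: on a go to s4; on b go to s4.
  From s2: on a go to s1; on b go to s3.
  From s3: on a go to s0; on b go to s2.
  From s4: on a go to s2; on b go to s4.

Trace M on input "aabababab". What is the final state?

s4

s0 --a--> s2
s2 --a--> s1
s1 --b--> s4
s4 --a--> s2
s2 --b--> s3
s3 --a--> s0
s0 --b--> s1
s1 --a--> s4
s4 --b--> s4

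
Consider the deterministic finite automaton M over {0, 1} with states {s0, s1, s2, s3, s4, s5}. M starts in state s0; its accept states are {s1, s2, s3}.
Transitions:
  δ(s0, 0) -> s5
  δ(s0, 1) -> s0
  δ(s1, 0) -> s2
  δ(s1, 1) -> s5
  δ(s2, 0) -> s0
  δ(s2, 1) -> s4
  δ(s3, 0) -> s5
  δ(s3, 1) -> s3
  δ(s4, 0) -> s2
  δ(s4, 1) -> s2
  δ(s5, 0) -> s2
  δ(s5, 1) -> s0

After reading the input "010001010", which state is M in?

s5

s0 --0--> s5
s5 --1--> s0
s0 --0--> s5
s5 --0--> s2
s2 --0--> s0
s0 --1--> s0
s0 --0--> s5
s5 --1--> s0
s0 --0--> s5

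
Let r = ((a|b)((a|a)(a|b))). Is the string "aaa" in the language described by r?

yes

Split as a·aa: (a|b) matches a and ((a|a)(a|b)) matches aa.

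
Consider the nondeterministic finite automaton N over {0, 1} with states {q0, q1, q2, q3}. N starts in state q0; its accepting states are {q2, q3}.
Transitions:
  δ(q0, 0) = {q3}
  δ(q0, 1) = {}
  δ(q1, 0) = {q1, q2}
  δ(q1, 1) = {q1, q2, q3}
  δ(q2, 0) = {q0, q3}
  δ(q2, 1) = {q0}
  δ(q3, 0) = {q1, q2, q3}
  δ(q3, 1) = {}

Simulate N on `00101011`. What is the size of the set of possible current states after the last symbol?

Start: {q0}
read 0: {q3}
read 0: {q1, q2, q3}
read 1: {q0, q1, q2, q3}
read 0: {q0, q1, q2, q3}
read 1: {q0, q1, q2, q3}
read 0: {q0, q1, q2, q3}
read 1: {q0, q1, q2, q3}
read 1: {q0, q1, q2, q3}
Final reachable set {q0, q1, q2, q3} has 4 states.

4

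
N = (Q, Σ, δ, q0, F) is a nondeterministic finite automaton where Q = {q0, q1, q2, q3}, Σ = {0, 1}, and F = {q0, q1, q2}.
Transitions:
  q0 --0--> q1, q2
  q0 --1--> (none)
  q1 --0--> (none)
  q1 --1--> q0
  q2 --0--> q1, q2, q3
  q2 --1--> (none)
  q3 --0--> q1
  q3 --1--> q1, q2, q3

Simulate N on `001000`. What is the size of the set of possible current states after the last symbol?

Start: {q0}
read 0: {q1, q2}
read 0: {q1, q2, q3}
read 1: {q0, q1, q2, q3}
read 0: {q1, q2, q3}
read 0: {q1, q2, q3}
read 0: {q1, q2, q3}
Final reachable set {q1, q2, q3} has 3 states.

3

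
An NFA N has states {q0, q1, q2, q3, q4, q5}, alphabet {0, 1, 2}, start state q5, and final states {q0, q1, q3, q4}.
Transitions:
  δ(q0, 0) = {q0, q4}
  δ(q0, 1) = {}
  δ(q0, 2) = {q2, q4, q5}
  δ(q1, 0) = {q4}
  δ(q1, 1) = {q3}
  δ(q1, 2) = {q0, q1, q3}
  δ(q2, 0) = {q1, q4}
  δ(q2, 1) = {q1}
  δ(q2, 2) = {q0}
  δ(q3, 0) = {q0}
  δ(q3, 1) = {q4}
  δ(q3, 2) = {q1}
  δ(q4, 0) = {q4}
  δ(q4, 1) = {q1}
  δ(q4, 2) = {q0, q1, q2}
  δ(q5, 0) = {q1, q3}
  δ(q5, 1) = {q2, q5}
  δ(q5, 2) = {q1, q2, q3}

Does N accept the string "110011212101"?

Start: {q5}
read 1: {q2, q5}
read 1: {q1, q2, q5}
read 0: {q1, q3, q4}
read 0: {q0, q4}
read 1: {q1}
read 1: {q3}
read 2: {q1}
read 1: {q3}
read 2: {q1}
read 1: {q3}
read 0: {q0}
read 1: {}
Reachable ∩ accepting = {} — empty.

rejected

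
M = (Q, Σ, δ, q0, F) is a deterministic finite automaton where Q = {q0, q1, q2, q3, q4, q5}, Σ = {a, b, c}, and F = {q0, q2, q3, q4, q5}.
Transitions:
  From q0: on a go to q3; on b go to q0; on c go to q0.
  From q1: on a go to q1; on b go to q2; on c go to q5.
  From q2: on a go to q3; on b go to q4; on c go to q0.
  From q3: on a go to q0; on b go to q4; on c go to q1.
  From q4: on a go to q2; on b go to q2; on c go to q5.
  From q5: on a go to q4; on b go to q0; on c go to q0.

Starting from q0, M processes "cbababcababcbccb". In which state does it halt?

q0 --c--> q0
q0 --b--> q0
q0 --a--> q3
q3 --b--> q4
q4 --a--> q2
q2 --b--> q4
q4 --c--> q5
q5 --a--> q4
q4 --b--> q2
q2 --a--> q3
q3 --b--> q4
q4 --c--> q5
q5 --b--> q0
q0 --c--> q0
q0 --c--> q0
q0 --b--> q0

q0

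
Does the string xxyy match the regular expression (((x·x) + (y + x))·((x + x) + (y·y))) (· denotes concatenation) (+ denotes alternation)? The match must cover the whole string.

Split as xx·yy: ((x·x)+(y+x)) matches xx and ((x+x)+(y·y)) matches yy.

yes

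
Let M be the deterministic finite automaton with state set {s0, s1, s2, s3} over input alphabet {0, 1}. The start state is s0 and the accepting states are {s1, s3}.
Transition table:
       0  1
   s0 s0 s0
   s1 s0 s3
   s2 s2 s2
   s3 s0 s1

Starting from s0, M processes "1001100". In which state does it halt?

s0

s0 --1--> s0
s0 --0--> s0
s0 --0--> s0
s0 --1--> s0
s0 --1--> s0
s0 --0--> s0
s0 --0--> s0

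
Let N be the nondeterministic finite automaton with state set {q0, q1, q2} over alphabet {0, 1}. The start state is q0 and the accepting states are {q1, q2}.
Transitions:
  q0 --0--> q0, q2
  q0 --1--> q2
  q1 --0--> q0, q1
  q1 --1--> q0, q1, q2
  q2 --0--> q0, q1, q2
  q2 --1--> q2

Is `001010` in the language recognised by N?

Start: {q0}
read 0: {q0, q2}
read 0: {q0, q1, q2}
read 1: {q0, q1, q2}
read 0: {q0, q1, q2}
read 1: {q0, q1, q2}
read 0: {q0, q1, q2}
Reachable ∩ accepting = {q1, q2} — nonempty.

accepted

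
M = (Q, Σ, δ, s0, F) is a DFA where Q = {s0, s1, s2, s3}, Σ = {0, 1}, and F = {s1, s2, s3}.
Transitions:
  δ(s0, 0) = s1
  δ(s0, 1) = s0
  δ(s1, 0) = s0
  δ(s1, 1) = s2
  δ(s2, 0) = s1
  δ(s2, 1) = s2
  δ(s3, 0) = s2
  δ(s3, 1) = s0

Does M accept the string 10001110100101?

s0 --1--> s0
s0 --0--> s1
s1 --0--> s0
s0 --0--> s1
s1 --1--> s2
s2 --1--> s2
s2 --1--> s2
s2 --0--> s1
s1 --1--> s2
s2 --0--> s1
s1 --0--> s0
s0 --1--> s0
s0 --0--> s1
s1 --1--> s2
End in state s2, which is an accepting state.

accepted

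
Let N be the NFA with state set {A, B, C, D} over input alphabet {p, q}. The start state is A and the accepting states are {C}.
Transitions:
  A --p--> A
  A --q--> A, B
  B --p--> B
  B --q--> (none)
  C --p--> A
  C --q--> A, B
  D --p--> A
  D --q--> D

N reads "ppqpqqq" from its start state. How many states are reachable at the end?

2

Start: {A}
read p: {A}
read p: {A}
read q: {A, B}
read p: {A, B}
read q: {A, B}
read q: {A, B}
read q: {A, B}
Final reachable set {A, B} has 2 states.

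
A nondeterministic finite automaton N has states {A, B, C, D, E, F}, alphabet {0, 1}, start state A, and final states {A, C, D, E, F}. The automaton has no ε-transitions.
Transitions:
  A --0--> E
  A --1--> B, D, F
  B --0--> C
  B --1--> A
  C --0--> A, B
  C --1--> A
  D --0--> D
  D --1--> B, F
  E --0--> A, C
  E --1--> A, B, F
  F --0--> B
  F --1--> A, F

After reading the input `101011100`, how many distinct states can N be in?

Start: {A}
read 1: {B, D, F}
read 0: {B, C, D}
read 1: {A, B, F}
read 0: {B, C, E}
read 1: {A, B, F}
read 1: {A, B, D, F}
read 1: {A, B, D, F}
read 0: {B, C, D, E}
read 0: {A, B, C, D}
Final reachable set {A, B, C, D} has 4 states.

4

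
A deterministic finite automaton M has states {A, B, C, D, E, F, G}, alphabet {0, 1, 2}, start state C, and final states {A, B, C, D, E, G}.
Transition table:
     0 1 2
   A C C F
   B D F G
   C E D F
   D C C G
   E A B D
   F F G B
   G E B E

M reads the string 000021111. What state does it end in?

C --0--> E
E --0--> A
A --0--> C
C --0--> E
E --2--> D
D --1--> C
C --1--> D
D --1--> C
C --1--> D

D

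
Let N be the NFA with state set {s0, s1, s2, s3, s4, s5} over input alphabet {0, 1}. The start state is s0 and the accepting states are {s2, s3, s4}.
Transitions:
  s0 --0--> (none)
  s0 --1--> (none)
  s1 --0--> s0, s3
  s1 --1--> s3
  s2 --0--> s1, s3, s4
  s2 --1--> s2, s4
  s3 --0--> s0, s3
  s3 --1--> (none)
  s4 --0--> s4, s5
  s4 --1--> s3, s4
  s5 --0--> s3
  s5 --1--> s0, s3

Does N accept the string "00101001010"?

rejected

Start: {s0}
read 0: {}
The reachable set is empty and stays empty for the remaining 10 symbols.
Reachable ∩ accepting = {} — empty.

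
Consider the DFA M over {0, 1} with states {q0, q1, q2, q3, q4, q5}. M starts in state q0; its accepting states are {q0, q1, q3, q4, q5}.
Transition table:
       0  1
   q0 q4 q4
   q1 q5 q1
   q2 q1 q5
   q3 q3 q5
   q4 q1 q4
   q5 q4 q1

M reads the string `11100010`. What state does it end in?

q0 --1--> q4
q4 --1--> q4
q4 --1--> q4
q4 --0--> q1
q1 --0--> q5
q5 --0--> q4
q4 --1--> q4
q4 --0--> q1

q1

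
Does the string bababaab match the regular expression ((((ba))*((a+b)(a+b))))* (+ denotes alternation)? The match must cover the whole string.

yes

Split into 4 pieces ba · ba · ba · ab; each matches (((ba))*((a+b)(a+b))).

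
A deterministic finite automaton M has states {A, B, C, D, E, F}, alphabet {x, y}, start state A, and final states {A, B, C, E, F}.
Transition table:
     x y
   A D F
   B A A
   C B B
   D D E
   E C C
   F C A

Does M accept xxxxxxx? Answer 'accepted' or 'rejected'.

A --x--> D
D --x--> D
D --x--> D
D --x--> D
D --x--> D
D --x--> D
D --x--> D
End in state D, which is not an accepting state.

rejected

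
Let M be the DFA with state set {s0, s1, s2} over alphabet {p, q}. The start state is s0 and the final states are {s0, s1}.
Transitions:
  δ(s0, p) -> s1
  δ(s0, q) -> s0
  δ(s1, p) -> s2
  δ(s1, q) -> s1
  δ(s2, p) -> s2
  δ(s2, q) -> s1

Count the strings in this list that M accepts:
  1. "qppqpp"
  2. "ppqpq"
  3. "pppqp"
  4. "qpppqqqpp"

"qppqpp": rejected
"ppqpq": accepted
"pppqp": rejected
"qpppqqqpp": rejected

1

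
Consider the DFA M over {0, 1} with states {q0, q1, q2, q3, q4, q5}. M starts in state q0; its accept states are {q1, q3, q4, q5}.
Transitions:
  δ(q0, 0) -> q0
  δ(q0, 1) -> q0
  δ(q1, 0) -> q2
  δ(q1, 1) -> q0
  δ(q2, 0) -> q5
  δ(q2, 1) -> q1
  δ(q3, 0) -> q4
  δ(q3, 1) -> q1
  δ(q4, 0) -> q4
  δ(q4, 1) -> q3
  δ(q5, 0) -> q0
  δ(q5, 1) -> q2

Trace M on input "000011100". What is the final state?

q0

q0 --0--> q0
q0 --0--> q0
q0 --0--> q0
q0 --0--> q0
q0 --1--> q0
q0 --1--> q0
q0 --1--> q0
q0 --0--> q0
q0 --0--> q0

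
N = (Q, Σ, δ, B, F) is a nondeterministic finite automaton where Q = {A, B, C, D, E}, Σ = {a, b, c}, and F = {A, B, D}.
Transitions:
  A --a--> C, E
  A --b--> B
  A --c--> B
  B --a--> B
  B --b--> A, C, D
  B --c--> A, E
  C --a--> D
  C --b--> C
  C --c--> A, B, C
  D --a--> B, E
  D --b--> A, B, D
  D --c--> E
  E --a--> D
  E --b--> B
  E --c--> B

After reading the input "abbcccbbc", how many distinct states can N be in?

Start: {B}
read a: {B}
read b: {A, C, D}
read b: {A, B, C, D}
read c: {A, B, C, E}
read c: {A, B, C, E}
read c: {A, B, C, E}
read b: {A, B, C, D}
read b: {A, B, C, D}
read c: {A, B, C, E}
Final reachable set {A, B, C, E} has 4 states.

4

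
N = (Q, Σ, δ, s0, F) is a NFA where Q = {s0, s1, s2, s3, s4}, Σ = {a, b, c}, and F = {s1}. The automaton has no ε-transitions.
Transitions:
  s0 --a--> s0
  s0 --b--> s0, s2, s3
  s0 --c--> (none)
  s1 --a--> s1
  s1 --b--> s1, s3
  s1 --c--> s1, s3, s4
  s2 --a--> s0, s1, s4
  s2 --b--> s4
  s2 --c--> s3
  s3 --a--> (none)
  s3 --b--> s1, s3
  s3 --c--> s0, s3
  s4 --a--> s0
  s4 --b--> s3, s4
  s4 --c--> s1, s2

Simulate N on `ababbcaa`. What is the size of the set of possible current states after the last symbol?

Start: {s0}
read a: {s0}
read b: {s0, s2, s3}
read a: {s0, s1, s4}
read b: {s0, s1, s2, s3, s4}
read b: {s0, s1, s2, s3, s4}
read c: {s0, s1, s2, s3, s4}
read a: {s0, s1, s4}
read a: {s0, s1}
Final reachable set {s0, s1} has 2 states.

2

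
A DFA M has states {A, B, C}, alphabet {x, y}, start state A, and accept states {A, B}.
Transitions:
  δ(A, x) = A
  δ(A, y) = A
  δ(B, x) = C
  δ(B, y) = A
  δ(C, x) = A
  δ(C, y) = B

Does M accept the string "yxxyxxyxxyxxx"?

A --y--> A
A --x--> A
A --x--> A
A --y--> A
A --x--> A
A --x--> A
A --y--> A
A --x--> A
A --x--> A
A --y--> A
A --x--> A
A --x--> A
A --x--> A
End in state A, which is an accepting state.

accepted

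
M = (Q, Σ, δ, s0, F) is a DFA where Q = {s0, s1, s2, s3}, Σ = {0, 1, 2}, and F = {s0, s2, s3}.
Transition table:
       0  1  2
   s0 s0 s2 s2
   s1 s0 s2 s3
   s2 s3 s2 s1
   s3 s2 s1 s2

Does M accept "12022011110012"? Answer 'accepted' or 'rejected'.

s0 --1--> s2
s2 --2--> s1
s1 --0--> s0
s0 --2--> s2
s2 --2--> s1
s1 --0--> s0
s0 --1--> s2
s2 --1--> s2
s2 --1--> s2
s2 --1--> s2
s2 --0--> s3
s3 --0--> s2
s2 --1--> s2
s2 --2--> s1
End in state s1, which is not an accepting state.

rejected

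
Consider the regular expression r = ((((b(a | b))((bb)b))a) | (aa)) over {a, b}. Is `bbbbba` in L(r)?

yes

The left alternative (((b(a|b))((bb)b))a) matches bbbbba.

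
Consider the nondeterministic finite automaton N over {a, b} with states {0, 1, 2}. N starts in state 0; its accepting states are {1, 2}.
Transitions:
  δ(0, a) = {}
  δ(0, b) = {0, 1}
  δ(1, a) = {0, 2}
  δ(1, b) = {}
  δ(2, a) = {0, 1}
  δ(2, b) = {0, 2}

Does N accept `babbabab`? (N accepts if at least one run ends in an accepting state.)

accepted

Start: {0}
read b: {0, 1}
read a: {0, 2}
read b: {0, 1, 2}
read b: {0, 1, 2}
read a: {0, 1, 2}
read b: {0, 1, 2}
read a: {0, 1, 2}
read b: {0, 1, 2}
Reachable ∩ accepting = {1, 2} — nonempty.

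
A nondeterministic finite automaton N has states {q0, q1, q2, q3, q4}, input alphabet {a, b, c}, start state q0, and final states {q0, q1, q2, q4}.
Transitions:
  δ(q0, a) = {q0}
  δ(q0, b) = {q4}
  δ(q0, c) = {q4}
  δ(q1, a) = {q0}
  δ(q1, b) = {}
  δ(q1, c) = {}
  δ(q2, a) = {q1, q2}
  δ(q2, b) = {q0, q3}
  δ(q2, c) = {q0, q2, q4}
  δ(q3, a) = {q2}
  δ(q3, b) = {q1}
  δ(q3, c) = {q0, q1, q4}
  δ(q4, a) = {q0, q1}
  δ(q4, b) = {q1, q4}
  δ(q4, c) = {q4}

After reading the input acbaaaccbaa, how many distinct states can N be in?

Start: {q0}
read a: {q0}
read c: {q4}
read b: {q1, q4}
read a: {q0, q1}
read a: {q0}
read a: {q0}
read c: {q4}
read c: {q4}
read b: {q1, q4}
read a: {q0, q1}
read a: {q0}
Final reachable set {q0} has 1 state.

1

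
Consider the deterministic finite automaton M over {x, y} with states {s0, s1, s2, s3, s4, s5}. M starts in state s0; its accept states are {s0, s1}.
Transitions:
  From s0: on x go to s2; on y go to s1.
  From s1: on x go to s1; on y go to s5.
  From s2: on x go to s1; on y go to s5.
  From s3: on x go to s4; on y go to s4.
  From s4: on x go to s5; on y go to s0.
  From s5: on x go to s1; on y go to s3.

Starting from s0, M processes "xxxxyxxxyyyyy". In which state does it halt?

s1

s0 --x--> s2
s2 --x--> s1
s1 --x--> s1
s1 --x--> s1
s1 --y--> s5
s5 --x--> s1
s1 --x--> s1
s1 --x--> s1
s1 --y--> s5
s5 --y--> s3
s3 --y--> s4
s4 --y--> s0
s0 --y--> s1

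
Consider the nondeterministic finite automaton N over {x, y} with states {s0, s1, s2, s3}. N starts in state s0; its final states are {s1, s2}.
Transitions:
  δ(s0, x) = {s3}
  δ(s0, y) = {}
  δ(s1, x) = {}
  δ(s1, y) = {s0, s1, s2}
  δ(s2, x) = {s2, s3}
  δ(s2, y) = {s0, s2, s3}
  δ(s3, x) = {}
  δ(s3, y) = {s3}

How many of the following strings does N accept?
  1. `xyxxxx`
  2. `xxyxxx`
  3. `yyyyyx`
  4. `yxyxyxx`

`xyxxxx`: rejected
`xxyxxx`: rejected
`yyyyyx`: rejected
`yxyxyxx`: rejected

0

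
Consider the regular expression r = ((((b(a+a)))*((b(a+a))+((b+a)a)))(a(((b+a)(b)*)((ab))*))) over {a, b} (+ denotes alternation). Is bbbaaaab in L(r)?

No split of bbbaaaab into u·v has (((b(a+a)))*((b(a+a))+((b+a)a))) matching u and (a(((b+a)(b)*)((ab))*)) matching v.

no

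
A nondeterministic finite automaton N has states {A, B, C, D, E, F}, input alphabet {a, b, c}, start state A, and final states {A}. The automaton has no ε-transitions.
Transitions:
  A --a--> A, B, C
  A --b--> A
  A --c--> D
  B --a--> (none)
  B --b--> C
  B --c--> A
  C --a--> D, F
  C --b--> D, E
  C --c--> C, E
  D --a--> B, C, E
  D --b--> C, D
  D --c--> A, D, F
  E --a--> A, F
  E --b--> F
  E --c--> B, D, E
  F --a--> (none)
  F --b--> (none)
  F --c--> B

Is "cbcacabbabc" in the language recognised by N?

accepted

Start: {A}
read c: {D}
read b: {C, D}
read c: {A, C, D, E, F}
read a: {A, B, C, D, E, F}
read c: {A, B, C, D, E, F}
read a: {A, B, C, D, E, F}
read b: {A, C, D, E, F}
read b: {A, C, D, E, F}
read a: {A, B, C, D, E, F}
read b: {A, C, D, E, F}
read c: {A, B, C, D, E, F}
Reachable ∩ accepting = {A} — nonempty.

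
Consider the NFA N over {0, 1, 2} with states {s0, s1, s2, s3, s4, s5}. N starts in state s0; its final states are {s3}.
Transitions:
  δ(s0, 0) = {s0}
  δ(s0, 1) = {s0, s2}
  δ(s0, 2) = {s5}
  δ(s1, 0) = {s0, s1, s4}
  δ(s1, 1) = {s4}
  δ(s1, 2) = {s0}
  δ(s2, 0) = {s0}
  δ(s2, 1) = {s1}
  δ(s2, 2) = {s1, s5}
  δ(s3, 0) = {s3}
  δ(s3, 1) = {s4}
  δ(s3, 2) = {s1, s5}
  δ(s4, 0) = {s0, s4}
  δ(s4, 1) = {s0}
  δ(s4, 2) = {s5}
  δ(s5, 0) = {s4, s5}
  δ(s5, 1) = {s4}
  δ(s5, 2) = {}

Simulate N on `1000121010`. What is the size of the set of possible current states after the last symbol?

1

Start: {s0}
read 1: {s0, s2}
read 0: {s0}
read 0: {s0}
read 0: {s0}
read 1: {s0, s2}
read 2: {s1, s5}
read 1: {s4}
read 0: {s0, s4}
read 1: {s0, s2}
read 0: {s0}
Final reachable set {s0} has 1 state.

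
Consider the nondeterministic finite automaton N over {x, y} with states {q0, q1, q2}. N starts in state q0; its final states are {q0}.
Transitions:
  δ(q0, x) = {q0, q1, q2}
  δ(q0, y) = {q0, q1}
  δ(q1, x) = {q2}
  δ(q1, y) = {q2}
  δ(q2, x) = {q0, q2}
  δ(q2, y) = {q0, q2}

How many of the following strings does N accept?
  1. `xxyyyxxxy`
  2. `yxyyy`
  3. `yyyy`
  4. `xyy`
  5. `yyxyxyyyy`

`xxyyyxxxy`: accepted
`yxyyy`: accepted
`yyyy`: accepted
`xyy`: accepted
`yyxyxyyyy`: accepted

5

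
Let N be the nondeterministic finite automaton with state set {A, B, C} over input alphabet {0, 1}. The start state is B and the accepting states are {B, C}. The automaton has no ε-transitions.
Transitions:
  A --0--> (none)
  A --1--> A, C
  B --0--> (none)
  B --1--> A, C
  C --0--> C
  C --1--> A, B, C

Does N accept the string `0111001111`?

rejected

Start: {B}
read 0: {}
The reachable set is empty and stays empty for the remaining 9 symbols.
Reachable ∩ accepting = {} — empty.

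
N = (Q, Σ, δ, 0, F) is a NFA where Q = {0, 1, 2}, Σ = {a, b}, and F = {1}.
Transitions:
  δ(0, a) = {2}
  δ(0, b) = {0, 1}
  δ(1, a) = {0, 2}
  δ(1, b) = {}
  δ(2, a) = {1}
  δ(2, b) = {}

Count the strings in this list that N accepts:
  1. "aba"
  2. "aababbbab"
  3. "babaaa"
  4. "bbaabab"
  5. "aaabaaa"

"aba": rejected
"aababbbab": rejected
"babaaa": accepted
"bbaabab": rejected
"aaabaaa": accepted

2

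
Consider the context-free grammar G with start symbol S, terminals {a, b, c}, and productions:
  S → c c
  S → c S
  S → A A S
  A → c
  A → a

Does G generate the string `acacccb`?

no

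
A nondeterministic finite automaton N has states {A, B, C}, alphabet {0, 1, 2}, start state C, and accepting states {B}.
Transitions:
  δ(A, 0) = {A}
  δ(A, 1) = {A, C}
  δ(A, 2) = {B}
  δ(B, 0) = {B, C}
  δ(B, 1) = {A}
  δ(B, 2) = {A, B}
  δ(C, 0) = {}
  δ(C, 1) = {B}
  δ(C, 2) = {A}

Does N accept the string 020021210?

rejected

Start: {C}
read 0: {}
The reachable set is empty and stays empty for the remaining 8 symbols.
Reachable ∩ accepting = {} — empty.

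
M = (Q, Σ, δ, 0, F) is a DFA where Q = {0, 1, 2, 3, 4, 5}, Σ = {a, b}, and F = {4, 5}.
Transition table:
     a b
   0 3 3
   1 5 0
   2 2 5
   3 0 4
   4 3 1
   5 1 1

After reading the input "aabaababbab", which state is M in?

1

0 --a--> 3
3 --a--> 0
0 --b--> 3
3 --a--> 0
0 --a--> 3
3 --b--> 4
4 --a--> 3
3 --b--> 4
4 --b--> 1
1 --a--> 5
5 --b--> 1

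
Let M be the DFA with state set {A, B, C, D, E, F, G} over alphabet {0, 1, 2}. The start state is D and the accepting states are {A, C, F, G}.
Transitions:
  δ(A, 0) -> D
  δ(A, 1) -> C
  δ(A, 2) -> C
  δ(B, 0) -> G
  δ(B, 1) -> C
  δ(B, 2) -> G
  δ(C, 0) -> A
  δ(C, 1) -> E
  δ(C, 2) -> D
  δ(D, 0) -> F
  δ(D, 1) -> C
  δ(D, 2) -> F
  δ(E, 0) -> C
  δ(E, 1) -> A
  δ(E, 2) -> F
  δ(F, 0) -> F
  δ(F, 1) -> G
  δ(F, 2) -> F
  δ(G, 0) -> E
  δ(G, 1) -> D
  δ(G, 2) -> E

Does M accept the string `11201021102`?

D --1--> C
C --1--> E
E --2--> F
F --0--> F
F --1--> G
G --0--> E
E --2--> F
F --1--> G
G --1--> D
D --0--> F
F --2--> F
End in state F, which is an accepting state.

accepted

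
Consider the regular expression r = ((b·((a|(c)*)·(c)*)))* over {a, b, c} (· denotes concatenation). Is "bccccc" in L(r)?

Split into 1 piece bccccc; each matches (b·((a|(c)*)·(c)*)).

yes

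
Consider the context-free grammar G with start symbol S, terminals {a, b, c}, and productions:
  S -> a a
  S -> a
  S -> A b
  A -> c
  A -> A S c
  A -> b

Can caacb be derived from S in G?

yes

S ⇒ Ab ⇒ AScb ⇒ cScb ⇒ caacb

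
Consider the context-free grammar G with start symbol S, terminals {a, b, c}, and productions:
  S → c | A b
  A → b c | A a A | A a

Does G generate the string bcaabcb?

yes

S ⇒ Ab ⇒ AaAb ⇒ AaaAb ⇒ bcaaAb ⇒ bcaabcb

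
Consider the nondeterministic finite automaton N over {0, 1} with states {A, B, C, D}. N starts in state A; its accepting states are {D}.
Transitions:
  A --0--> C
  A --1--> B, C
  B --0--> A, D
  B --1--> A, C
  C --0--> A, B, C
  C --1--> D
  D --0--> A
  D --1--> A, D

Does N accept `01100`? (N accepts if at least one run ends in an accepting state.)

Start: {A}
read 0: {C}
read 1: {D}
read 1: {A, D}
read 0: {A, C}
read 0: {A, B, C}
Reachable ∩ accepting = {} — empty.

rejected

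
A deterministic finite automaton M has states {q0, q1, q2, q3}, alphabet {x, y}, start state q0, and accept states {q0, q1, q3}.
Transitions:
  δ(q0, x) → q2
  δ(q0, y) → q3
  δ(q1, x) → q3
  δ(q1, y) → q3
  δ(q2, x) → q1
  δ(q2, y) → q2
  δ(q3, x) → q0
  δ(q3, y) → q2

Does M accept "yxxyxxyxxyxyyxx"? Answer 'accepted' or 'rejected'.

accepted

q0 --y--> q3
q3 --x--> q0
q0 --x--> q2
q2 --y--> q2
q2 --x--> q1
q1 --x--> q3
q3 --y--> q2
q2 --x--> q1
q1 --x--> q3
q3 --y--> q2
q2 --x--> q1
q1 --y--> q3
q3 --y--> q2
q2 --x--> q1
q1 --x--> q3
End in state q3, which is an accepting state.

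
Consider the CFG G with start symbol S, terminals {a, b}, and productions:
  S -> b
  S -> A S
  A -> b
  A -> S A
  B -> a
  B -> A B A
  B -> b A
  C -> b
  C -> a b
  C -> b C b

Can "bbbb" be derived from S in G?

yes

S ⇒ AS ⇒ bS ⇒ bAS ⇒ bbS ⇒ bbAS ⇒ bbbS ⇒ bbbb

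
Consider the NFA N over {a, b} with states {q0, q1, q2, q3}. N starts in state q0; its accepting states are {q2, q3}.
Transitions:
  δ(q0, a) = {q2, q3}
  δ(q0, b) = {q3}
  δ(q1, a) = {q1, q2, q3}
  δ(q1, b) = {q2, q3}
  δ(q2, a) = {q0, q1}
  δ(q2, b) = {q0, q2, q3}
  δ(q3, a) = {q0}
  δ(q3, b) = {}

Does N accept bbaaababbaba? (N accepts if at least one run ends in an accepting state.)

rejected

Start: {q0}
read b: {q3}
read b: {}
The reachable set is empty and stays empty for the remaining 10 symbols.
Reachable ∩ accepting = {} — empty.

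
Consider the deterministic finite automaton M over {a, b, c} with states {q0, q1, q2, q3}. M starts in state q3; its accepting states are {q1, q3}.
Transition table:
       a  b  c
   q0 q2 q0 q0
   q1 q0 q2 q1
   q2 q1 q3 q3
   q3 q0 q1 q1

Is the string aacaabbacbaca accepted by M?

q3 --a--> q0
q0 --a--> q2
q2 --c--> q3
q3 --a--> q0
q0 --a--> q2
q2 --b--> q3
q3 --b--> q1
q1 --a--> q0
q0 --c--> q0
q0 --b--> q0
q0 --a--> q2
q2 --c--> q3
q3 --a--> q0
End in state q0, which is not an accepting state.

rejected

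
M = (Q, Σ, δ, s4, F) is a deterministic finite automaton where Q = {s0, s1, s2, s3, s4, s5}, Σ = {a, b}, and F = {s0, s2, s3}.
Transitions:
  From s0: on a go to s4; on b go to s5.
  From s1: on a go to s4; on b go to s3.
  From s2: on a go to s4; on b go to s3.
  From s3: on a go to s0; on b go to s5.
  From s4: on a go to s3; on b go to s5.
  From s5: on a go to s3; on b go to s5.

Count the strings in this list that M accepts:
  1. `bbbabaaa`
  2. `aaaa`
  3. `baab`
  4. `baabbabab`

1

`bbbabaaa`: rejected
`aaaa`: accepted
`baab`: rejected
`baabbabab`: rejected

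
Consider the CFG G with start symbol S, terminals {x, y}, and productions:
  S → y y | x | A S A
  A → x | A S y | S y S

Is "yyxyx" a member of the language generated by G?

no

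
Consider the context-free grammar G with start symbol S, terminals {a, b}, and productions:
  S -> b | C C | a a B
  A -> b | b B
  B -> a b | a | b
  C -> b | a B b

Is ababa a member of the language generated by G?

no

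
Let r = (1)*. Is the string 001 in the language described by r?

no

001 cannot be split into zero or more pieces each matching 1.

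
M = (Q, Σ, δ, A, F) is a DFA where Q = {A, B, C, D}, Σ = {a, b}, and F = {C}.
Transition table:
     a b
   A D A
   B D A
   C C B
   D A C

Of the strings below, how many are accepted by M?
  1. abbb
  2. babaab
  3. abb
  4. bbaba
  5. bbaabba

1

abbb: rejected
babaab: rejected
abb: rejected
bbaba: accepted
bbaabba: rejected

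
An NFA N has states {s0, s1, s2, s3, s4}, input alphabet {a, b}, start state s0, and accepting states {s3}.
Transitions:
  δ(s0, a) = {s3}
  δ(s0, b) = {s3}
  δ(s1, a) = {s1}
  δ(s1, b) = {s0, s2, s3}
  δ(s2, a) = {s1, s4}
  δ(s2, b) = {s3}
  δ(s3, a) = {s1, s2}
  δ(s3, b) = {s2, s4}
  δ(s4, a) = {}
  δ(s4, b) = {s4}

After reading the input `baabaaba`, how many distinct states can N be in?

4

Start: {s0}
read b: {s3}
read a: {s1, s2}
read a: {s1, s4}
read b: {s0, s2, s3, s4}
read a: {s1, s2, s3, s4}
read a: {s1, s2, s4}
read b: {s0, s2, s3, s4}
read a: {s1, s2, s3, s4}
Final reachable set {s1, s2, s3, s4} has 4 states.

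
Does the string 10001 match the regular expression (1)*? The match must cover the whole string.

no

10001 cannot be split into zero or more pieces each matching 1.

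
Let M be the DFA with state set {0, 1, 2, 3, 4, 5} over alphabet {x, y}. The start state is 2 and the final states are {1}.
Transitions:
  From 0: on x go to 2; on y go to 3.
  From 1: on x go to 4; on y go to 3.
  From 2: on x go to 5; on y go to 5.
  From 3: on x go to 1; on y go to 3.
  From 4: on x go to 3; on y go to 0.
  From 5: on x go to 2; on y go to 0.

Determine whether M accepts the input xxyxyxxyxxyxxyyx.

accepted

2 --x--> 5
5 --x--> 2
2 --y--> 5
5 --x--> 2
2 --y--> 5
5 --x--> 2
2 --x--> 5
5 --y--> 0
0 --x--> 2
2 --x--> 5
5 --y--> 0
0 --x--> 2
2 --x--> 5
5 --y--> 0
0 --y--> 3
3 --x--> 1
End in state 1, which is an accepting state.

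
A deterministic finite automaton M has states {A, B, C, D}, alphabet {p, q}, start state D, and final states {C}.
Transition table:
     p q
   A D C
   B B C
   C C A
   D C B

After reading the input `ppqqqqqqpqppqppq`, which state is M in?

A

D --p--> C
C --p--> C
C --q--> A
A --q--> C
C --q--> A
A --q--> C
C --q--> A
A --q--> C
C --p--> C
C --q--> A
A --p--> D
D --p--> C
C --q--> A
A --p--> D
D --p--> C
C --q--> A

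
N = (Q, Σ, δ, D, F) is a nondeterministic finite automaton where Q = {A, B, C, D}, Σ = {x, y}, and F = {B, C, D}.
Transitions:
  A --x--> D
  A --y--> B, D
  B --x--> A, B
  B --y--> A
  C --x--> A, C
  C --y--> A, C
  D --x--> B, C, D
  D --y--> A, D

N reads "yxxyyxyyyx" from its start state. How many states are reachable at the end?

4

Start: {D}
read y: {A, D}
read x: {B, C, D}
read x: {A, B, C, D}
read y: {A, B, C, D}
read y: {A, B, C, D}
read x: {A, B, C, D}
read y: {A, B, C, D}
read y: {A, B, C, D}
read y: {A, B, C, D}
read x: {A, B, C, D}
Final reachable set {A, B, C, D} has 4 states.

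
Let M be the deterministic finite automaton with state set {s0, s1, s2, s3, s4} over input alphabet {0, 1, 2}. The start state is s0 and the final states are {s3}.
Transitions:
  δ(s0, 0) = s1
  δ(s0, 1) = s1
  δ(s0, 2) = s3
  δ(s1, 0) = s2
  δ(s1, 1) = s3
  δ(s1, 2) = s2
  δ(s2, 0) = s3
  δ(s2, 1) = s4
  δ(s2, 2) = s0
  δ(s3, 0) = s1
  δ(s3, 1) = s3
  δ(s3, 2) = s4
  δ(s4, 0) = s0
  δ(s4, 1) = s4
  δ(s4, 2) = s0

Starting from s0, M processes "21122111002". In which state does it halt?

s0

s0 --2--> s3
s3 --1--> s3
s3 --1--> s3
s3 --2--> s4
s4 --2--> s0
s0 --1--> s1
s1 --1--> s3
s3 --1--> s3
s3 --0--> s1
s1 --0--> s2
s2 --2--> s0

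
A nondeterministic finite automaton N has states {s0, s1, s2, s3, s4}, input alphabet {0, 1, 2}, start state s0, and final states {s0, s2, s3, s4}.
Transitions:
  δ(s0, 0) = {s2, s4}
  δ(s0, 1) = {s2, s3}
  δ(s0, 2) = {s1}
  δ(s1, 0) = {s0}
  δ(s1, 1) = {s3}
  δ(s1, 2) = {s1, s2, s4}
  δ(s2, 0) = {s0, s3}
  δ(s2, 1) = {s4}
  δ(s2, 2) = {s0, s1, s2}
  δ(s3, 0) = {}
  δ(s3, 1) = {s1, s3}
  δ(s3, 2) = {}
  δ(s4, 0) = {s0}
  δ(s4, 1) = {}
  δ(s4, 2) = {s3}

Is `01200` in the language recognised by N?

Start: {s0}
read 0: {s2, s4}
read 1: {s4}
read 2: {s3}
read 0: {}
The reachable set is empty and stays empty for the remaining 1 symbol.
Reachable ∩ accepting = {} — empty.

rejected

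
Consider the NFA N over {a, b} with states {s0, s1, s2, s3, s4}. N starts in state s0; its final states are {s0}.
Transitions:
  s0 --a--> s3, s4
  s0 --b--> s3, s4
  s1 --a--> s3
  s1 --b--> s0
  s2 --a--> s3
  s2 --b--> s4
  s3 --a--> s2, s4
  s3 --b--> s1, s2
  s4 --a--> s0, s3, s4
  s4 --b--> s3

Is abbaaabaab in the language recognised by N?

Start: {s0}
read a: {s3, s4}
read b: {s1, s2, s3}
read b: {s0, s1, s2, s4}
read a: {s0, s3, s4}
read a: {s0, s2, s3, s4}
read a: {s0, s2, s3, s4}
read b: {s1, s2, s3, s4}
read a: {s0, s2, s3, s4}
read a: {s0, s2, s3, s4}
read b: {s1, s2, s3, s4}
Reachable ∩ accepting = {} — empty.

rejected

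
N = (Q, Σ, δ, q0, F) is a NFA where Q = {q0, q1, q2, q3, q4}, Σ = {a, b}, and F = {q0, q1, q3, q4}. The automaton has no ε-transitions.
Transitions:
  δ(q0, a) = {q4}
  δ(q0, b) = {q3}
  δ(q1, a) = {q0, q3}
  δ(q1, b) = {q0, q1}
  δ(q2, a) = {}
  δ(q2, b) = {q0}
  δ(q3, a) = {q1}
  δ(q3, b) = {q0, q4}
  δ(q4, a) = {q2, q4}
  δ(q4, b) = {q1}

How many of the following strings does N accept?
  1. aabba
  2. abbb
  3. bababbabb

aabba: accepted
abbb: accepted
bababbabb: accepted

3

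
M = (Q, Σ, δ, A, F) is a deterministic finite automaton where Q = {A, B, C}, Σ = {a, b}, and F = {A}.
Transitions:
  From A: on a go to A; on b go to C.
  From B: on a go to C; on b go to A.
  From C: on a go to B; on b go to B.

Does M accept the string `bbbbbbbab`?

A --b--> C
C --b--> B
B --b--> A
A --b--> C
C --b--> B
B --b--> A
A --b--> C
C --a--> B
B --b--> A
End in state A, which is an accepting state.

accepted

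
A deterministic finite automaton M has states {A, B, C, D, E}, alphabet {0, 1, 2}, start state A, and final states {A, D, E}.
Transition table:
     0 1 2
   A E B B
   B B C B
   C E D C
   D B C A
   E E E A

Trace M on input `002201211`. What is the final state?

A --0--> E
E --0--> E
E --2--> A
A --2--> B
B --0--> B
B --1--> C
C --2--> C
C --1--> D
D --1--> C

C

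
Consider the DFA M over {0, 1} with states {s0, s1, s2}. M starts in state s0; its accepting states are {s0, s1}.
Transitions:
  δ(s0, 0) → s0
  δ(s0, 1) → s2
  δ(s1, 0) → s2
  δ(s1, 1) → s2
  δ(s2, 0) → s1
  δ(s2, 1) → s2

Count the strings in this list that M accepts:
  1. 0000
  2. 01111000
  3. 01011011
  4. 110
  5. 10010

4

0000: accepted
01111000: accepted
01011011: rejected
110: accepted
10010: accepted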